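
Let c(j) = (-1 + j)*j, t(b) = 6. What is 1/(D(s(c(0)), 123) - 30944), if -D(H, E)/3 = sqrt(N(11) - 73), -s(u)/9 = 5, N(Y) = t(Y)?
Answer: I/(-30944*I + 3*sqrt(67)) ≈ -3.2316e-5 + 2.5645e-8*I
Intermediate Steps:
N(Y) = 6
c(j) = j*(-1 + j)
s(u) = -45 (s(u) = -9*5 = -45)
D(H, E) = -3*I*sqrt(67) (D(H, E) = -3*sqrt(6 - 73) = -3*I*sqrt(67))
1/(D(s(c(0)), 123) - 30944) = 1/(-3*I*sqrt(67) - 30944) = 1/(-30944 - 3*I*sqrt(67))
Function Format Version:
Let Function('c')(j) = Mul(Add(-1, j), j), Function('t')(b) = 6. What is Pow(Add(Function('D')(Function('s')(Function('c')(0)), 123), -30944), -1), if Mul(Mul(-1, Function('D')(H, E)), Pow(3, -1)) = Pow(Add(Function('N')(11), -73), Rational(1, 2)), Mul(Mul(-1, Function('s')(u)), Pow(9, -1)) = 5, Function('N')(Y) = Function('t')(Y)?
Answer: Mul(I, Pow(Add(Mul(-30944, I), Mul(3, Pow(67, Rational(1, 2)))), -1)) ≈ Add(-3.2316e-5, Mul(2.5645e-8, I))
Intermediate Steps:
Function('N')(Y) = 6
Function('c')(j) = Mul(j, Add(-1, j))
Function('s')(u) = -45 (Function('s')(u) = Mul(-9, 5) = -45)
Function('D')(H, E) = Mul(-3, I, Pow(67, Rational(1, 2))) (Function('D')(H, E) = Mul(-3, Pow(Add(6, -73), Rational(1, 2))) = Mul(-3, Pow(-67, Rational(1, 2))) = Mul(-3, Mul(I, Pow(67, Rational(1, 2)))) = Mul(-3, I, Pow(67, Rational(1, 2))))
Pow(Add(Function('D')(Function('s')(Function('c')(0)), 123), -30944), -1) = Pow(Add(Mul(-3, I, Pow(67, Rational(1, 2))), -30944), -1) = Pow(Add(-30944, Mul(-3, I, Pow(67, Rational(1, 2)))), -1)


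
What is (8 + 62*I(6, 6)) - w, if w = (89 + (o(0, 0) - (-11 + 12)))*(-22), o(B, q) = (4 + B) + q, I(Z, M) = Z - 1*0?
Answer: 2404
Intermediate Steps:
I(Z, M) = Z (I(Z, M) = Z + 0 = Z)
o(B, q) = 4 + B + q
w = -2024 (w = (89 + ((4 + 0 + 0) - (-11 + 12)))*(-22) = (89 + (4 - 1*1))*(-22) = (89 + (4 - 1))*(-22) = (89 + 3)*(-22) = 92*(-22) = -2024)
(8 + 62*I(6, 6)) - w = (8 + 62*6) - 1*(-2024) = (8 + 372) + 2024 = 380 + 2024 = 2404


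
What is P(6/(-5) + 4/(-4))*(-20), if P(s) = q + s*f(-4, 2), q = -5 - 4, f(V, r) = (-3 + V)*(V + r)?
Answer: 796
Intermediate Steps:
q = -9
P(s) = -9 + 14*s (P(s) = -9 + s*((-4)² - 3*(-4) - 3*2 - 4*2) = -9 + s*(16 + 12 - 6 - 8) = -9 + s*14 = -9 + 14*s)
P(6/(-5) + 4/(-4))*(-20) = (-9 + 14*(6/(-5) + 4/(-4)))*(-20) = (-9 + 14*(6*(-⅕) + 4*(-¼)))*(-20) = (-9 + 14*(-6/5 - 1))*(-20) = (-9 + 14*(-11/5))*(-20) = (-9 - 154/5)*(-20) = -199/5*(-20) = 796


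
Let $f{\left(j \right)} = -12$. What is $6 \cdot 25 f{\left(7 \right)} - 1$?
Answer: $-1801$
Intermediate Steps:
$6 \cdot 25 f{\left(7 \right)} - 1 = 6 \cdot 25 \left(-12\right) - 1 = 150 \left(-12\right) - 1 = -1800 - 1 = -1801$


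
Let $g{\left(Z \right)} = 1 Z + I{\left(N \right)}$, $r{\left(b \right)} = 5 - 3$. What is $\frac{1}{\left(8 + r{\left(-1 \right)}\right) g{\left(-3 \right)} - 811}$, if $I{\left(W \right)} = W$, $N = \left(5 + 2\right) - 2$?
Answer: $- \frac{1}{791} \approx -0.0012642$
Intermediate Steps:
$r{\left(b \right)} = 2$ ($r{\left(b \right)} = 5 - 3 = 2$)
$N = 5$ ($N = 7 - 2 = 5$)
$g{\left(Z \right)} = 5 + Z$ ($g{\left(Z \right)} = 1 Z + 5 = Z + 5 = 5 + Z$)
$\frac{1}{\left(8 + r{\left(-1 \right)}\right) g{\left(-3 \right)} - 811} = \frac{1}{\left(8 + 2\right) \left(5 - 3\right) - 811} = \frac{1}{10 \cdot 2 - 811} = \frac{1}{20 - 811} = \frac{1}{-791} = - \frac{1}{791}$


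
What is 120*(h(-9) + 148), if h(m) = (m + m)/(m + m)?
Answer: 17880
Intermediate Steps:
h(m) = 1 (h(m) = (2*m)/((2*m)) = (2*m)*(1/(2*m)) = 1)
120*(h(-9) + 148) = 120*(1 + 148) = 120*149 = 17880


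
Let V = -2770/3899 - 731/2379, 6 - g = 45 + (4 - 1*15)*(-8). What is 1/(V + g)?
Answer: -9275721/1187456566 ≈ -0.0078114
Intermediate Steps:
g = -127 (g = 6 - (45 + (4 - 1*15)*(-8)) = 6 - (45 + (4 - 15)*(-8)) = 6 - (45 - 11*(-8)) = 6 - (45 + 88) = 6 - 1*133 = 6 - 133 = -127)
V = -9439999/9275721 (V = -2770*1/3899 - 731*1/2379 = -2770/3899 - 731/2379 = -9439999/9275721 ≈ -1.0177)
1/(V + g) = 1/(-9439999/9275721 - 127) = 1/(-1187456566/9275721) = -9275721/1187456566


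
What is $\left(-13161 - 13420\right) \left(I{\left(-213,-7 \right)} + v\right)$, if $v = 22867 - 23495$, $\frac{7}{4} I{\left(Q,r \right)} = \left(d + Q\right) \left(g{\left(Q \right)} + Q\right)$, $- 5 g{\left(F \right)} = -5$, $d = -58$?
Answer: $- \frac{5991676372}{7} \approx -8.5595 \cdot 10^{8}$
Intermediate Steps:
$g{\left(F \right)} = 1$ ($g{\left(F \right)} = \left(- \frac{1}{5}\right) \left(-5\right) = 1$)
$I{\left(Q,r \right)} = \frac{4 \left(1 + Q\right) \left(-58 + Q\right)}{7}$ ($I{\left(Q,r \right)} = \frac{4 \left(-58 + Q\right) \left(1 + Q\right)}{7} = \frac{4 \left(1 + Q\right) \left(-58 + Q\right)}{7}$)
$v = -628$ ($v = 22867 - 23495 = -628$)
$\left(-13161 - 13420\right) \left(I{\left(-213,-7 \right)} + v\right) = \left(-13161 - 13420\right) \left(\left(- \frac{232}{7} - - \frac{48564}{7} + \frac{4 \left(-213\right)^{2}}{7}\right) - 628\right) = - 26581 \left(\left(- \frac{232}{7} + \frac{48564}{7} + \frac{4}{7} \cdot 45369\right) - 628\right) = - 26581 \left(\left(- \frac{232}{7} + \frac{48564}{7} + \frac{181476}{7}\right) - 628\right) = - 26581 \left(\frac{229808}{7} - 628\right) = \left(-26581\right) \frac{225412}{7} = - \frac{5991676372}{7}$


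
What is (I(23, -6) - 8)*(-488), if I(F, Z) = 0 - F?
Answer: 15128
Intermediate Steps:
I(F, Z) = -F
(I(23, -6) - 8)*(-488) = (-1*23 - 8)*(-488) = (-23 - 8)*(-488) = -31*(-488) = 15128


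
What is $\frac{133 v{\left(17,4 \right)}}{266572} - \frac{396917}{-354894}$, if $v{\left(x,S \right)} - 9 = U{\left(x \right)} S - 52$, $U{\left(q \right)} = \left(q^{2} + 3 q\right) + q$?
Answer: $\frac{85590103897}{47302401684} \approx 1.8094$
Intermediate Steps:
$U{\left(q \right)} = q^{2} + 4 q$
$v{\left(x,S \right)} = -43 + S x \left(4 + x\right)$ ($v{\left(x,S \right)} = 9 + \left(x \left(4 + x\right) S - 52\right) = 9 + \left(S x \left(4 + x\right) - 52\right) = 9 + \left(-52 + S x \left(4 + x\right)\right) = -43 + S x \left(4 + x\right)$)
$\frac{133 v{\left(17,4 \right)}}{266572} - \frac{396917}{-354894} = \frac{133 \left(-43 + 4 \cdot 17 \left(4 + 17\right)\right)}{266572} - \frac{396917}{-354894} = 133 \left(-43 + 4 \cdot 17 \cdot 21\right) \frac{1}{266572} - - \frac{396917}{354894} = 133 \left(-43 + 1428\right) \frac{1}{266572} + \frac{396917}{354894} = 133 \cdot 1385 \cdot \frac{1}{266572} + \frac{396917}{354894} = 184205 \cdot \frac{1}{266572} + \frac{396917}{354894} = \frac{184205}{266572} + \frac{396917}{354894} = \frac{85590103897}{47302401684}$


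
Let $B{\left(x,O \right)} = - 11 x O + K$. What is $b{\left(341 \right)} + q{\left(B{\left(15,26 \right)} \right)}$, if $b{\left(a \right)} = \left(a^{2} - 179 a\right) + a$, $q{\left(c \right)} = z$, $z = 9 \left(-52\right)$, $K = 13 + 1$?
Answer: $55115$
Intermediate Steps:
$K = 14$
$z = -468$
$B{\left(x,O \right)} = 14 - 11 O x$ ($B{\left(x,O \right)} = - 11 x O + 14 = - 11 O x + 14 = 14 - 11 O x$)
$q{\left(c \right)} = -468$
$b{\left(a \right)} = a^{2} - 178 a$
$b{\left(341 \right)} + q{\left(B{\left(15,26 \right)} \right)} = 341 \left(-178 + 341\right) - 468 = 341 \cdot 163 - 468 = 55583 - 468 = 55115$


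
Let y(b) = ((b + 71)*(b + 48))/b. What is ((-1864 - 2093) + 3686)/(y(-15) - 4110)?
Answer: 1355/21166 ≈ 0.064018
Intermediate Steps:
y(b) = (48 + b)*(71 + b)/b (y(b) = ((71 + b)*(48 + b))/b = ((48 + b)*(71 + b))/b = (48 + b)*(71 + b)/b)
((-1864 - 2093) + 3686)/(y(-15) - 4110) = ((-1864 - 2093) + 3686)/((119 - 15 + 3408/(-15)) - 4110) = (-3957 + 3686)/((119 - 15 + 3408*(-1/15)) - 4110) = -271/((119 - 15 - 1136/5) - 4110) = -271/(-616/5 - 4110) = -271/(-21166/5) = -271*(-5/21166) = 1355/21166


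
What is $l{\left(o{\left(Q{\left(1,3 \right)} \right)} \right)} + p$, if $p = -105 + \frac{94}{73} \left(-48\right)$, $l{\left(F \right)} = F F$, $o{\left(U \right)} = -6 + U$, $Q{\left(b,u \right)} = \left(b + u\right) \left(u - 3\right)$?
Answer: $- \frac{9549}{73} \approx -130.81$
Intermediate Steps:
$Q{\left(b,u \right)} = \left(-3 + u\right) \left(b + u\right)$ ($Q{\left(b,u \right)} = \left(b + u\right) \left(-3 + u\right) = \left(-3 + u\right) \left(b + u\right)$)
$l{\left(F \right)} = F^{2}$
$p = - \frac{12177}{73}$ ($p = -105 + 94 \cdot \frac{1}{73} \left(-48\right) = -105 + \frac{94}{73} \left(-48\right) = -105 - \frac{4512}{73} = - \frac{12177}{73} \approx -166.81$)
$l{\left(o{\left(Q{\left(1,3 \right)} \right)} \right)} + p = \left(-6 + \left(3^{2} - 3 - 9 + 1 \cdot 3\right)\right)^{2} - \frac{12177}{73} = \left(-6 + \left(9 - 3 - 9 + 3\right)\right)^{2} - \frac{12177}{73} = \left(-6 + 0\right)^{2} - \frac{12177}{73} = \left(-6\right)^{2} - \frac{12177}{73} = 36 - \frac{12177}{73} = - \frac{9549}{73}$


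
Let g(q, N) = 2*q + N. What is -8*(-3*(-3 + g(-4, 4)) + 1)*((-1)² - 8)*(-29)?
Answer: -35728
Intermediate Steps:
g(q, N) = N + 2*q
-8*(-3*(-3 + g(-4, 4)) + 1)*((-1)² - 8)*(-29) = -8*(-3*(-3 + (4 + 2*(-4))) + 1)*((-1)² - 8)*(-29) = -8*(-3*(-3 + (4 - 8)) + 1)*(1 - 8)*(-29) = -8*(-3*(-3 - 4) + 1)*(-7)*(-29) = -8*(-3*(-7) + 1)*(-7)*(-29) = -8*(21 + 1)*(-7)*(-29) = -176*(-7)*(-29) = -8*(-154)*(-29) = 1232*(-29) = -35728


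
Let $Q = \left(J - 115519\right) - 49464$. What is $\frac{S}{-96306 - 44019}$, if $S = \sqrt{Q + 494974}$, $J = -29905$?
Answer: $- \frac{\sqrt{300086}}{140325} \approx -0.0039038$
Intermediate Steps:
$Q = -194888$ ($Q = \left(-29905 - 115519\right) - 49464 = -145424 - 49464 = -194888$)
$S = \sqrt{300086}$ ($S = \sqrt{-194888 + 494974} = \sqrt{300086} \approx 547.8$)
$\frac{S}{-96306 - 44019} = \frac{\sqrt{300086}}{-96306 - 44019} = \frac{\sqrt{300086}}{-140325} = \sqrt{300086} \left(- \frac{1}{140325}\right) = - \frac{\sqrt{300086}}{140325}$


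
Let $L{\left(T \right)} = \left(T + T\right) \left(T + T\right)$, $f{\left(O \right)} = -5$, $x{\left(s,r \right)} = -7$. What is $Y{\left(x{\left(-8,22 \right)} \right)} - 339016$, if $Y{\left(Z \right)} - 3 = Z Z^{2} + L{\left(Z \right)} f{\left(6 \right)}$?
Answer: $-340336$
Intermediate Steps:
$L{\left(T \right)} = 4 T^{2}$ ($L{\left(T \right)} = 2 T 2 T = 4 T^{2}$)
$Y{\left(Z \right)} = 3 + Z^{3} - 20 Z^{2}$ ($Y{\left(Z \right)} = 3 + \left(Z Z^{2} + 4 Z^{2} \left(-5\right)\right) = 3 + \left(Z^{3} - 20 Z^{2}\right) = 3 + Z^{3} - 20 Z^{2}$)
$Y{\left(x{\left(-8,22 \right)} \right)} - 339016 = \left(3 + \left(-7\right)^{3} - 20 \left(-7\right)^{2}\right) - 339016 = \left(3 - 343 - 980\right) - 339016 = -1320 - 339016 = -340336$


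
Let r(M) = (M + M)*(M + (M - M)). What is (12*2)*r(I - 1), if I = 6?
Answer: 1200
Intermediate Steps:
r(M) = 2*M² (r(M) = (2*M)*(M + 0) = (2*M)*M = 2*M²)
(12*2)*r(I - 1) = (12*2)*(2*(6 - 1)²) = 24*(2*5²) = 24*(2*25) = 24*50 = 1200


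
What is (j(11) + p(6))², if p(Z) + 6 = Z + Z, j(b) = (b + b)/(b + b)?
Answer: 49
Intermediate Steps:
j(b) = 1 (j(b) = (2*b)/((2*b)) = (2*b)*(1/(2*b)) = 1)
p(Z) = -6 + 2*Z (p(Z) = -6 + (Z + Z) = -6 + 2*Z)
(j(11) + p(6))² = (1 + (-6 + 2*6))² = (1 + (-6 + 12))² = (1 + 6)² = 7² = 49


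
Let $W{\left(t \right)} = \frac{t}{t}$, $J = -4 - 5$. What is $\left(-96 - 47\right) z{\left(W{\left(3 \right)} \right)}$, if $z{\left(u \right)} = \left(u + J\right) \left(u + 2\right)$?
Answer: $3432$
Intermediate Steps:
$J = -9$ ($J = -4 - 5 = -9$)
$W{\left(t \right)} = 1$
$z{\left(u \right)} = \left(-9 + u\right) \left(2 + u\right)$ ($z{\left(u \right)} = \left(u - 9\right) \left(u + 2\right) = \left(-9 + u\right) \left(2 + u\right)$)
$\left(-96 - 47\right) z{\left(W{\left(3 \right)} \right)} = \left(-96 - 47\right) \left(-18 + 1^{2} - 7\right) = - 143 \left(-18 + 1 - 7\right) = \left(-143\right) \left(-24\right) = 3432$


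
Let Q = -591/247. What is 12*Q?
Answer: -7092/247 ≈ -28.713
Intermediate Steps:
Q = -591/247 (Q = -591*1/247 = -591/247 ≈ -2.3927)
12*Q = 12*(-591/247) = -7092/247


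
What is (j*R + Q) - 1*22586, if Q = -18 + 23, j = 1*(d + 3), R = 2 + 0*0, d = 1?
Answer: -22573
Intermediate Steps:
R = 2 (R = 2 + 0 = 2)
j = 4 (j = 1*(1 + 3) = 1*4 = 4)
Q = 5
(j*R + Q) - 1*22586 = (4*2 + 5) - 1*22586 = (8 + 5) - 22586 = 13 - 22586 = -22573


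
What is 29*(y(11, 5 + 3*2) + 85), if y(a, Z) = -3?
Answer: 2378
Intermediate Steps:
29*(y(11, 5 + 3*2) + 85) = 29*(-3 + 85) = 29*82 = 2378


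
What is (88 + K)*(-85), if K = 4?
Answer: -7820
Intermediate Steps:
(88 + K)*(-85) = (88 + 4)*(-85) = 92*(-85) = -7820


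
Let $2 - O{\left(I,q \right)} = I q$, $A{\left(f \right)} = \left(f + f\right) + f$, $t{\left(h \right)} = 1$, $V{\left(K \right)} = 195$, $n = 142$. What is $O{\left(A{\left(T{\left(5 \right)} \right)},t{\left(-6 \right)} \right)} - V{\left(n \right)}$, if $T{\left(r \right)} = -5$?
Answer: $-178$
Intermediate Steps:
$A{\left(f \right)} = 3 f$ ($A{\left(f \right)} = 2 f + f = 3 f$)
$O{\left(I,q \right)} = 2 - I q$
$O{\left(A{\left(T{\left(5 \right)} \right)},t{\left(-6 \right)} \right)} - V{\left(n \right)} = \left(2 - 3 \left(-5\right) 1\right) - 195 = \left(2 - \left(-15\right) 1\right) - 195 = \left(2 + 15\right) - 195 = 17 - 195 = -178$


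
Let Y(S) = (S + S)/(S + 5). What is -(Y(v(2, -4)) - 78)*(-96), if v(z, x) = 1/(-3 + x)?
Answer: -127392/17 ≈ -7493.6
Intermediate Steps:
Y(S) = 2*S/(5 + S) (Y(S) = (2*S)/(5 + S) = 2*S/(5 + S))
-(Y(v(2, -4)) - 78)*(-96) = -(2/((-3 - 4)*(5 + 1/(-3 - 4))) - 78)*(-96) = -(2/(-7*(5 + 1/(-7))) - 78)*(-96) = -(2*(-⅐)/(5 - ⅐) - 78)*(-96) = -(2*(-⅐)/(34/7) - 78)*(-96) = -(2*(-⅐)*(7/34) - 78)*(-96) = -(-1/17 - 78)*(-96) = -(-1327)*(-96)/17 = -1*127392/17 = -127392/17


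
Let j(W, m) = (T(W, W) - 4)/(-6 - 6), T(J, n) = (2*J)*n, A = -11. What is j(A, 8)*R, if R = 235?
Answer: -27965/6 ≈ -4660.8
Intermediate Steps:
T(J, n) = 2*J*n
j(W, m) = 1/3 - W**2/6 (j(W, m) = (2*W*W - 4)/(-6 - 6) = (2*W**2 - 4)/(-12) = (-4 + 2*W**2)*(-1/12) = 1/3 - W**2/6)
j(A, 8)*R = (1/3 - 1/6*(-11)**2)*235 = (1/3 - 1/6*121)*235 = (1/3 - 121/6)*235 = -119/6*235 = -27965/6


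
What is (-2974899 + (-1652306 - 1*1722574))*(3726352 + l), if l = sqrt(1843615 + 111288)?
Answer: -23661511676208 - 6349779*sqrt(1954903) ≈ -2.3670e+13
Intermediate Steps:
l = sqrt(1954903) ≈ 1398.2
(-2974899 + (-1652306 - 1*1722574))*(3726352 + l) = (-2974899 + (-1652306 - 1*1722574))*(3726352 + sqrt(1954903)) = (-2974899 + (-1652306 - 1722574))*(3726352 + sqrt(1954903)) = (-2974899 - 3374880)*(3726352 + sqrt(1954903)) = -6349779*(3726352 + sqrt(1954903)) = -23661511676208 - 6349779*sqrt(1954903)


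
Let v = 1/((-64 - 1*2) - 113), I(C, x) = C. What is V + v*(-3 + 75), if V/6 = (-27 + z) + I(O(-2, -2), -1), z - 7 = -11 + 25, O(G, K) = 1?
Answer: -5442/179 ≈ -30.402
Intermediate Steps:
z = 21 (z = 7 + (-11 + 25) = 7 + 14 = 21)
v = -1/179 (v = 1/((-64 - 2) - 113) = 1/(-66 - 113) = 1/(-179) = -1/179 ≈ -0.0055866)
V = -30 (V = 6*((-27 + 21) + 1) = 6*(-6 + 1) = 6*(-5) = -30)
V + v*(-3 + 75) = -30 - (-3 + 75)/179 = -30 - 1/179*72 = -30 - 72/179 = -5442/179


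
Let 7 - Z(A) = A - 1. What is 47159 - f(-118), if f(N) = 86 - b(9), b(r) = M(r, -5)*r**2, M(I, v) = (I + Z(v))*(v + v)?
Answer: 29253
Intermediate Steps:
Z(A) = 8 - A (Z(A) = 7 - (A - 1) = 7 - (-1 + A) = 7 + (1 - A) = 8 - A)
M(I, v) = 2*v*(8 + I - v) (M(I, v) = (I + (8 - v))*(v + v) = (8 + I - v)*(2*v) = 2*v*(8 + I - v))
b(r) = r**2*(-130 - 10*r) (b(r) = (2*(-5)*(8 + r - 1*(-5)))*r**2 = (2*(-5)*(8 + r + 5))*r**2 = (2*(-5)*(13 + r))*r**2 = (-130 - 10*r)*r**2 = r**2*(-130 - 10*r))
f(N) = 17906 (f(N) = 86 - 10*9**2*(-13 - 1*9) = 86 - 10*81*(-13 - 9) = 86 - 10*81*(-22) = 86 - 1*(-17820) = 86 + 17820 = 17906)
47159 - f(-118) = 47159 - 1*17906 = 47159 - 17906 = 29253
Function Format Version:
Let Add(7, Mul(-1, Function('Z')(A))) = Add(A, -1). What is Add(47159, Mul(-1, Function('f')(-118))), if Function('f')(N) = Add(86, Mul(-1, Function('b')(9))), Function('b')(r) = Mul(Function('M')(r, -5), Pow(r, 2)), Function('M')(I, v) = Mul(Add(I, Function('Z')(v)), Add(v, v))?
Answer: 29253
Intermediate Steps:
Function('Z')(A) = Add(8, Mul(-1, A)) (Function('Z')(A) = Add(7, Mul(-1, Add(A, -1))) = Add(7, Mul(-1, Add(-1, A))) = Add(7, Add(1, Mul(-1, A))) = Add(8, Mul(-1, A)))
Function('M')(I, v) = Mul(2, v, Add(8, I, Mul(-1, v))) (Function('M')(I, v) = Mul(Add(I, Add(8, Mul(-1, v))), Add(v, v)) = Mul(Add(8, I, Mul(-1, v)), Mul(2, v)) = Mul(2, v, Add(8, I, Mul(-1, v))))
Function('b')(r) = Mul(Pow(r, 2), Add(-130, Mul(-10, r))) (Function('b')(r) = Mul(Mul(2, -5, Add(8, r, Mul(-1, -5))), Pow(r, 2)) = Mul(Mul(2, -5, Add(8, r, 5)), Pow(r, 2)) = Mul(Mul(2, -5, Add(13, r)), Pow(r, 2)) = Mul(Add(-130, Mul(-10, r)), Pow(r, 2)) = Mul(Pow(r, 2), Add(-130, Mul(-10, r))))
Function('f')(N) = 17906 (Function('f')(N) = Add(86, Mul(-1, Mul(10, Pow(9, 2), Add(-13, Mul(-1, 9))))) = Add(86, Mul(-1, Mul(10, 81, Add(-13, -9)))) = Add(86, Mul(-1, Mul(10, 81, -22))) = Add(86, Mul(-1, -17820)) = Add(86, 17820) = 17906)
Add(47159, Mul(-1, Function('f')(-118))) = Add(47159, Mul(-1, 17906)) = Add(47159, -17906) = 29253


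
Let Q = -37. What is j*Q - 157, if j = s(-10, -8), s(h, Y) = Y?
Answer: 139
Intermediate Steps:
j = -8
j*Q - 157 = -8*(-37) - 157 = 296 - 157 = 139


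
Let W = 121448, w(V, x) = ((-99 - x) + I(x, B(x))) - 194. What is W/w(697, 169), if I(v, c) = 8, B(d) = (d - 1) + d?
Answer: -60724/227 ≈ -267.51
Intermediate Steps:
B(d) = -1 + 2*d (B(d) = (-1 + d) + d = -1 + 2*d)
w(V, x) = -285 - x (w(V, x) = ((-99 - x) + 8) - 194 = (-91 - x) - 194 = -285 - x)
W/w(697, 169) = 121448/(-285 - 1*169) = 121448/(-285 - 169) = 121448/(-454) = 121448*(-1/454) = -60724/227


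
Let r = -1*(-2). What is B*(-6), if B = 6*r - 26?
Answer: 84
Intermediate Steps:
r = 2
B = -14 (B = 6*2 - 26 = 12 - 26 = -14)
B*(-6) = -14*(-6) = 84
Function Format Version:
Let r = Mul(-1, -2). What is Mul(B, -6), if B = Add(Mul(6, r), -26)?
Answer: 84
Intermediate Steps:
r = 2
B = -14 (B = Add(Mul(6, 2), -26) = Add(12, -26) = -14)
Mul(B, -6) = Mul(-14, -6) = 84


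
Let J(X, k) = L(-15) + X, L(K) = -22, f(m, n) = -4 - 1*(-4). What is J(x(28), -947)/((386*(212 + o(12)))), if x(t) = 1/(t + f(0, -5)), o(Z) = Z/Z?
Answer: -205/767368 ≈ -0.00026715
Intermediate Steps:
o(Z) = 1
f(m, n) = 0 (f(m, n) = -4 + 4 = 0)
x(t) = 1/t (x(t) = 1/(t + 0) = 1/t)
J(X, k) = -22 + X
J(x(28), -947)/((386*(212 + o(12)))) = (-22 + 1/28)/((386*(212 + 1))) = (-22 + 1/28)/((386*213)) = -615/28/82218 = -615/28*1/82218 = -205/767368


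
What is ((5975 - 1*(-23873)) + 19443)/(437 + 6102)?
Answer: 49291/6539 ≈ 7.5380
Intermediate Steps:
((5975 - 1*(-23873)) + 19443)/(437 + 6102) = ((5975 + 23873) + 19443)/6539 = (29848 + 19443)*(1/6539) = 49291*(1/6539) = 49291/6539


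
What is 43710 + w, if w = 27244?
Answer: 70954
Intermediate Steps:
43710 + w = 43710 + 27244 = 70954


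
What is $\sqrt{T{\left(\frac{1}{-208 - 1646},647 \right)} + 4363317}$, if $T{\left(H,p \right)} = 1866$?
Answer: $\sqrt{4365183} \approx 2089.3$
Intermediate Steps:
$\sqrt{T{\left(\frac{1}{-208 - 1646},647 \right)} + 4363317} = \sqrt{1866 + 4363317} = \sqrt{4365183}$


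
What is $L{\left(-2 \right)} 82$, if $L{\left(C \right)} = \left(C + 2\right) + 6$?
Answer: $492$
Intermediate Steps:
$L{\left(C \right)} = 8 + C$ ($L{\left(C \right)} = \left(2 + C\right) + 6 = 8 + C$)
$L{\left(-2 \right)} 82 = \left(8 - 2\right) 82 = 6 \cdot 82 = 492$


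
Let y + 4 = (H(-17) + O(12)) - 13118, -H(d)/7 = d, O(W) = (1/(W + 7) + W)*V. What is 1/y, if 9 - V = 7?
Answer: -19/246599 ≈ -7.7048e-5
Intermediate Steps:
V = 2 (V = 9 - 1*7 = 9 - 7 = 2)
O(W) = 2*W + 2/(7 + W) (O(W) = (1/(W + 7) + W)*2 = (1/(7 + W) + W)*2 = (W + 1/(7 + W))*2 = 2*W + 2/(7 + W))
H(d) = -7*d
y = -246599/19 (y = -4 + ((-7*(-17) + 2*(1 + 12² + 7*12)/(7 + 12)) - 13118) = -4 + ((119 + 2*(1 + 144 + 84)/19) - 13118) = -4 + ((119 + 2*(1/19)*229) - 13118) = -4 + ((119 + 458/19) - 13118) = -4 + (2719/19 - 13118) = -4 - 246523/19 = -246599/19 ≈ -12979.)
1/y = 1/(-246599/19) = -19/246599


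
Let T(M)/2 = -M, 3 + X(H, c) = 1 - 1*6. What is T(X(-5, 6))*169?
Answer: 2704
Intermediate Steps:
X(H, c) = -8 (X(H, c) = -3 + (1 - 1*6) = -3 + (1 - 6) = -3 - 5 = -8)
T(M) = -2*M (T(M) = 2*(-M) = -2*M)
T(X(-5, 6))*169 = -2*(-8)*169 = 16*169 = 2704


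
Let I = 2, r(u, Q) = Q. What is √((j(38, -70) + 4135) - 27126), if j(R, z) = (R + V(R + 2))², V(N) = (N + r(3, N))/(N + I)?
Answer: I*√9436787/21 ≈ 146.28*I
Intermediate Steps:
V(N) = 2*N/(2 + N) (V(N) = (N + N)/(N + 2) = (2*N)/(2 + N) = 2*N/(2 + N))
j(R, z) = (R + 2*(2 + R)/(4 + R))² (j(R, z) = (R + 2*(R + 2)/(2 + (R + 2)))² = (R + 2*(2 + R)/(2 + (2 + R)))² = (R + 2*(2 + R)/(4 + R))²)
√((j(38, -70) + 4135) - 27126) = √(((4 + 38² + 6*38)²/(4 + 38)² + 4135) - 27126) = √(((4 + 1444 + 228)²/42² + 4135) - 27126) = √(((1/1764)*1676² + 4135) - 27126) = √(((1/1764)*2808976 + 4135) - 27126) = √((702244/441 + 4135) - 27126) = √(2525779/441 - 27126) = √(-9436787/441) = I*√9436787/21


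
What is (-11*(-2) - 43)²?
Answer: 441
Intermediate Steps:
(-11*(-2) - 43)² = (22 - 43)² = (-21)² = 441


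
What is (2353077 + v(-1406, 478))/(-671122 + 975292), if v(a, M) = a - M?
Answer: 783731/101390 ≈ 7.7299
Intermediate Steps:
(2353077 + v(-1406, 478))/(-671122 + 975292) = (2353077 + (-1406 - 1*478))/(-671122 + 975292) = (2353077 + (-1406 - 478))/304170 = (2353077 - 1884)*(1/304170) = 2351193*(1/304170) = 783731/101390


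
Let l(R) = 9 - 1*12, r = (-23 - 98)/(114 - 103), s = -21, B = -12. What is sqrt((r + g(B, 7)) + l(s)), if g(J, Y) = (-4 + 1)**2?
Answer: I*sqrt(5) ≈ 2.2361*I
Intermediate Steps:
r = -11 (r = -121/11 = -121*1/11 = -11)
g(J, Y) = 9 (g(J, Y) = (-3)**2 = 9)
l(R) = -3 (l(R) = 9 - 12 = -3)
sqrt((r + g(B, 7)) + l(s)) = sqrt((-11 + 9) - 3) = sqrt(-2 - 3) = sqrt(-5) = I*sqrt(5)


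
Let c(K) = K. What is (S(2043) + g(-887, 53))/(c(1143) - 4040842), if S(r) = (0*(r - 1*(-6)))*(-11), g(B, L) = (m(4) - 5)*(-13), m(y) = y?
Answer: -13/4039699 ≈ -3.2181e-6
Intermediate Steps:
g(B, L) = 13 (g(B, L) = (4 - 5)*(-13) = -1*(-13) = 13)
S(r) = 0 (S(r) = (0*(r + 6))*(-11) = (0*(6 + r))*(-11) = 0*(-11) = 0)
(S(2043) + g(-887, 53))/(c(1143) - 4040842) = (0 + 13)/(1143 - 4040842) = 13/(-4039699) = 13*(-1/4039699) = -13/4039699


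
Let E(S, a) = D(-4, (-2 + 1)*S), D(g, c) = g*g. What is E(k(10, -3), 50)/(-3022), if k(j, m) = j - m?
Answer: -8/1511 ≈ -0.0052945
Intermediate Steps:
D(g, c) = g**2
E(S, a) = 16 (E(S, a) = (-4)**2 = 16)
E(k(10, -3), 50)/(-3022) = 16/(-3022) = 16*(-1/3022) = -8/1511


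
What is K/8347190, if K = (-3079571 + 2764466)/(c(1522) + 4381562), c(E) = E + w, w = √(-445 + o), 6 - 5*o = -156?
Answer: -690565841910/80180708789762591617 + 63021*I*√10315/160361417579525183234 ≈ -8.6126e-9 + 3.9913e-14*I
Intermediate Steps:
o = 162/5 (o = 6/5 - ⅕*(-156) = 6/5 + 156/5 = 162/5 ≈ 32.400)
w = I*√10315/5 (w = √(-445 + 162/5) = √(-2063/5) = I*√10315/5 ≈ 20.313*I)
c(E) = E + I*√10315/5
K = -315105/(4383084 + I*√10315/5) (K = (-3079571 + 2764466)/((1522 + I*√10315/5) + 4381562) = -315105/(4383084 + I*√10315/5) ≈ -0.071891 + 3.3317e-7*I)
K/8347190 = (-6905658419100/96057126757343 + 315105*I*√10315/96057126757343)/8347190 = (-6905658419100/96057126757343 + 315105*I*√10315/96057126757343)*(1/8347190) = -690565841910/80180708789762591617 + 63021*I*√10315/160361417579525183234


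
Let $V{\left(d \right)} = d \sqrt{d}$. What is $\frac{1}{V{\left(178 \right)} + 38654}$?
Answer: $\frac{19327}{744245982} - \frac{89 \sqrt{178}}{744245982} \approx 2.4373 \cdot 10^{-5}$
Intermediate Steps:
$V{\left(d \right)} = d^{\frac{3}{2}}$
$\frac{1}{V{\left(178 \right)} + 38654} = \frac{1}{178^{\frac{3}{2}} + 38654} = \frac{1}{178 \sqrt{178} + 38654} = \frac{1}{38654 + 178 \sqrt{178}}$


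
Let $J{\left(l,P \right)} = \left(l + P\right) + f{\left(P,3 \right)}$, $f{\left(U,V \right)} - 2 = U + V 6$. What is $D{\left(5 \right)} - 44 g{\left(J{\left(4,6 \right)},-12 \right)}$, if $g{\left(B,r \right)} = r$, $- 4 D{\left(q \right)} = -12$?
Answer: $531$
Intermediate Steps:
$f{\left(U,V \right)} = 2 + U + 6 V$ ($f{\left(U,V \right)} = 2 + \left(U + V 6\right) = 2 + \left(U + 6 V\right) = 2 + U + 6 V$)
$J{\left(l,P \right)} = 20 + l + 2 P$ ($J{\left(l,P \right)} = \left(l + P\right) + \left(2 + P + 6 \cdot 3\right) = \left(P + l\right) + \left(2 + P + 18\right) = \left(P + l\right) + \left(20 + P\right) = 20 + l + 2 P$)
$D{\left(q \right)} = 3$ ($D{\left(q \right)} = \left(- \frac{1}{4}\right) \left(-12\right) = 3$)
$D{\left(5 \right)} - 44 g{\left(J{\left(4,6 \right)},-12 \right)} = 3 - -528 = 3 + 528 = 531$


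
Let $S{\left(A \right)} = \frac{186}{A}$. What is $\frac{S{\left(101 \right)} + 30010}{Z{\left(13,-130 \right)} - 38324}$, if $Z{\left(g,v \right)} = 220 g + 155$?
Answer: $- \frac{3031196}{3566209} \approx -0.84998$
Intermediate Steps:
$Z{\left(g,v \right)} = 155 + 220 g$
$\frac{S{\left(101 \right)} + 30010}{Z{\left(13,-130 \right)} - 38324} = \frac{\frac{186}{101} + 30010}{\left(155 + 220 \cdot 13\right) - 38324} = \frac{186 \cdot \frac{1}{101} + 30010}{\left(155 + 2860\right) - 38324} = \frac{\frac{186}{101} + 30010}{3015 - 38324} = \frac{3031196}{101 \left(-35309\right)} = \frac{3031196}{101} \left(- \frac{1}{35309}\right) = - \frac{3031196}{3566209}$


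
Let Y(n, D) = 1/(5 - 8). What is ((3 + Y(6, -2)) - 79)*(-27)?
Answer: 2061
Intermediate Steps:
Y(n, D) = -⅓ (Y(n, D) = 1/(-3) = -⅓)
((3 + Y(6, -2)) - 79)*(-27) = ((3 - ⅓) - 79)*(-27) = (8/3 - 79)*(-27) = -229/3*(-27) = 2061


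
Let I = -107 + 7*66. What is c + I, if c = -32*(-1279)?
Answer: 41283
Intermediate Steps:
c = 40928
I = 355 (I = -107 + 462 = 355)
c + I = 40928 + 355 = 41283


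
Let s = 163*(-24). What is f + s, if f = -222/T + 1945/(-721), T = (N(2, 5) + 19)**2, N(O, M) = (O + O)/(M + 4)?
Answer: -12350276521/3154375 ≈ -3915.3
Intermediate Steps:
N(O, M) = 2*O/(4 + M) (N(O, M) = (2*O)/(4 + M) = 2*O/(4 + M))
T = 30625/81 (T = (2*2/(4 + 5) + 19)**2 = (2*2/9 + 19)**2 = (2*2*(1/9) + 19)**2 = (4/9 + 19)**2 = (175/9)**2 = 30625/81 ≈ 378.09)
s = -3912
f = -10361521/3154375 (f = -222/30625/81 + 1945/(-721) = -222*81/30625 + 1945*(-1/721) = -17982/30625 - 1945/721 = -10361521/3154375 ≈ -3.2848)
f + s = -10361521/3154375 - 3912 = -12350276521/3154375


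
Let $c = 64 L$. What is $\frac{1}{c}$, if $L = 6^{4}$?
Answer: $\frac{1}{82944} \approx 1.2056 \cdot 10^{-5}$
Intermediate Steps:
$L = 1296$
$c = 82944$ ($c = 64 \cdot 1296 = 82944$)
$\frac{1}{c} = \frac{1}{82944}$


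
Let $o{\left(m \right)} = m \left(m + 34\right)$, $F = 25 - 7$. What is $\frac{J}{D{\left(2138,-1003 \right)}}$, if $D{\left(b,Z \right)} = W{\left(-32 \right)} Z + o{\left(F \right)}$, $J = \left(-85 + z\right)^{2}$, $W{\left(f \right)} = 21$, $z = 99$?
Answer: $- \frac{196}{20127} \approx -0.0097382$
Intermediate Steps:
$F = 18$ ($F = 25 - 7 = 18$)
$o{\left(m \right)} = m \left(34 + m\right)$
$J = 196$ ($J = \left(-85 + 99\right)^{2} = 14^{2} = 196$)
$D{\left(b,Z \right)} = 936 + 21 Z$ ($D{\left(b,Z \right)} = 21 Z + 18 \left(34 + 18\right) = 21 Z + 18 \cdot 52 = 21 Z + 936 = 936 + 21 Z$)
$\frac{J}{D{\left(2138,-1003 \right)}} = \frac{196}{936 + 21 \left(-1003\right)} = \frac{196}{936 - 21063} = \frac{196}{-20127} = 196 \left(- \frac{1}{20127}\right) = - \frac{196}{20127}$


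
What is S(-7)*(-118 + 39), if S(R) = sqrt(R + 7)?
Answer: 0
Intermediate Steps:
S(R) = sqrt(7 + R)
S(-7)*(-118 + 39) = sqrt(7 - 7)*(-118 + 39) = sqrt(0)*(-79) = 0*(-79) = 0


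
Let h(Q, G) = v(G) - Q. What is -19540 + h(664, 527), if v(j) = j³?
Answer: 146342979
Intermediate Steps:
h(Q, G) = G³ - Q
-19540 + h(664, 527) = -19540 + (527³ - 1*664) = -19540 + (146363183 - 664) = -19540 + 146362519 = 146342979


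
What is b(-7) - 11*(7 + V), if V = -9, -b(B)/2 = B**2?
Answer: -76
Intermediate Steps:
b(B) = -2*B**2
b(-7) - 11*(7 + V) = -2*(-7)**2 - 11*(7 - 9) = -2*49 - 11*(-2) = -98 - 1*(-22) = -98 + 22 = -76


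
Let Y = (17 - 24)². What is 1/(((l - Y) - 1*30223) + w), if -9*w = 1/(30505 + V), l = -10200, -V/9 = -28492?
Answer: -2582397/104514771385 ≈ -2.4708e-5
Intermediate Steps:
V = 256428 (V = -9*(-28492) = 256428)
w = -1/2582397 (w = -1/(9*(30505 + 256428)) = -⅑/286933 = -⅑*1/286933 = -1/2582397 ≈ -3.8724e-7)
Y = 49 (Y = (-7)² = 49)
1/(((l - Y) - 1*30223) + w) = 1/(((-10200 - 1*49) - 1*30223) - 1/2582397) = 1/(((-10200 - 49) - 30223) - 1/2582397) = 1/((-10249 - 30223) - 1/2582397) = 1/(-40472 - 1/2582397) = 1/(-104514771385/2582397) = -2582397/104514771385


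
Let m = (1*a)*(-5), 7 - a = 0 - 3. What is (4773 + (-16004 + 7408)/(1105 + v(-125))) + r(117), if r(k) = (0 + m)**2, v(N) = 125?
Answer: 4468597/615 ≈ 7266.0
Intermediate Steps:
a = 10 (a = 7 - (0 - 3) = 7 - 1*(-3) = 7 + 3 = 10)
m = -50 (m = (1*10)*(-5) = 10*(-5) = -50)
r(k) = 2500 (r(k) = (0 - 50)**2 = (-50)**2 = 2500)
(4773 + (-16004 + 7408)/(1105 + v(-125))) + r(117) = (4773 + (-16004 + 7408)/(1105 + 125)) + 2500 = (4773 - 8596/1230) + 2500 = (4773 - 8596*1/1230) + 2500 = (4773 - 4298/615) + 2500 = 2931097/615 + 2500 = 4468597/615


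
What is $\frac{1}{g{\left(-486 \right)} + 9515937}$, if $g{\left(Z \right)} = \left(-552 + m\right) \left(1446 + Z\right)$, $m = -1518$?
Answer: $\frac{1}{7528737} \approx 1.3282 \cdot 10^{-7}$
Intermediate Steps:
$g{\left(Z \right)} = -2993220 - 2070 Z$ ($g{\left(Z \right)} = \left(-552 - 1518\right) \left(1446 + Z\right) = - 2070 \left(1446 + Z\right) = -2993220 - 2070 Z$)
$\frac{1}{g{\left(-486 \right)} + 9515937} = \frac{1}{\left(-2993220 - -1006020\right) + 9515937} = \frac{1}{\left(-2993220 + 1006020\right) + 9515937} = \frac{1}{-1987200 + 9515937} = \frac{1}{7528737}$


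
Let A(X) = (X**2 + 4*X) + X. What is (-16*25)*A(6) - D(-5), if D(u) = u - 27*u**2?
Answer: -25720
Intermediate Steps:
A(X) = X**2 + 5*X
(-16*25)*A(6) - D(-5) = (-16*25)*(6*(5 + 6)) - (-5)*(1 - 27*(-5)) = -2400*11 - (-5)*(1 + 135) = -400*66 - (-5)*136 = -26400 - 1*(-680) = -26400 + 680 = -25720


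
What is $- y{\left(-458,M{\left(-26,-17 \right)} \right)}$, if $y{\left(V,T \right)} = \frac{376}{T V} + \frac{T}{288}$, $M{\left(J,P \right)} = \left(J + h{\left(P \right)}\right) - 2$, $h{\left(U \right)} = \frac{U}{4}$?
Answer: $\frac{109055}{1260416} \approx 0.086523$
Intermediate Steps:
$h{\left(U \right)} = \frac{U}{4}$ ($h{\left(U \right)} = U \frac{1}{4} = \frac{U}{4}$)
$M{\left(J,P \right)} = -2 + J + \frac{P}{4}$ ($M{\left(J,P \right)} = \left(J + \frac{P}{4}\right) - 2 = -2 + J + \frac{P}{4}$)
$y{\left(V,T \right)} = \frac{T}{288} + \frac{376}{T V}$ ($y{\left(V,T \right)} = 376 \frac{1}{T V} + T \frac{1}{288} = \frac{376}{T V} + \frac{T}{288} = \frac{T}{288} + \frac{376}{T V}$)
$- y{\left(-458,M{\left(-26,-17 \right)} \right)} = - (\frac{-2 - 26 + \frac{1}{4} \left(-17\right)}{288} + \frac{376}{\left(-2 - 26 + \frac{1}{4} \left(-17\right)\right) \left(-458\right)}) = - (\frac{-2 - 26 - \frac{17}{4}}{288} + 376 \frac{1}{-2 - 26 - \frac{17}{4}} \left(- \frac{1}{458}\right)) = - (\frac{1}{288} \left(- \frac{129}{4}\right) + 376 \frac{1}{- \frac{129}{4}} \left(- \frac{1}{458}\right)) = - (- \frac{43}{384} + 376 \left(- \frac{4}{129}\right) \left(- \frac{1}{458}\right)) = - (- \frac{43}{384} + \frac{752}{29541}) = \left(-1\right) \left(- \frac{109055}{1260416}\right) = \frac{109055}{1260416}$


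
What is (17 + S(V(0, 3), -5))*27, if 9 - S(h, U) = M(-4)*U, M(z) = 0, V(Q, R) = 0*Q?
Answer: 702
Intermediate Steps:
V(Q, R) = 0
S(h, U) = 9 (S(h, U) = 9 - 0*U = 9 - 1*0 = 9 + 0 = 9)
(17 + S(V(0, 3), -5))*27 = (17 + 9)*27 = 26*27 = 702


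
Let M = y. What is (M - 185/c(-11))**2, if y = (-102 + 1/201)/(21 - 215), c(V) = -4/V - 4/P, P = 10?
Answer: 9840885620732644/380133009 ≈ 2.5888e+7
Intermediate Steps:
c(V) = -2/5 - 4/V (c(V) = -4/V - 4/10 = -4/V - 4*1/10 = -4/V - 2/5 = -2/5 - 4/V)
y = 20501/38994 (y = (-102 + 1/201)/(-194) = -20501/201*(-1/194) = 20501/38994 ≈ 0.52575)
M = 20501/38994 ≈ 0.52575
(M - 185/c(-11))**2 = (20501/38994 - 185/(-2/5 - 4/(-11)))**2 = (20501/38994 - 185/(-2/5 - 4*(-1/11)))**2 = (20501/38994 - 185/(-2/5 + 4/11))**2 = (20501/38994 - 185/(-2/55))**2 = (20501/38994 - 185*(-55/2))**2 = (20501/38994 + 10175/2)**2 = (99201238/19497)**2 = 9840885620732644/380133009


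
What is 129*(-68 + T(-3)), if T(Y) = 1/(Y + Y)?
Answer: -17587/2 ≈ -8793.5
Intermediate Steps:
T(Y) = 1/(2*Y)
129*(-68 + T(-3)) = 129*(-68 + (1/2)/(-3)) = 129*(-68 + (1/2)*(-1/3)) = 129*(-68 - 1/6) = 129*(-409/6) = -17587/2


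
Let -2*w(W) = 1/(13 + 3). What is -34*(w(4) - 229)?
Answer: 124593/16 ≈ 7787.1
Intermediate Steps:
w(W) = -1/32 (w(W) = -1/(2*(13 + 3)) = -½/16 = -½*1/16 = -1/32)
-34*(w(4) - 229) = -34*(-1/32 - 229) = -34*(-7329/32) = 124593/16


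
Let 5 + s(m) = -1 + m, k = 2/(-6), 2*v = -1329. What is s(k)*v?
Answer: 8417/2 ≈ 4208.5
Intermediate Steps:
v = -1329/2 (v = (½)*(-1329) = -1329/2 ≈ -664.50)
k = -⅓ (k = 2*(-⅙) = -⅓ ≈ -0.33333)
s(m) = -6 + m (s(m) = -5 + (-1 + m) = -6 + m)
s(k)*v = (-6 - ⅓)*(-1329/2) = -19/3*(-1329/2) = 8417/2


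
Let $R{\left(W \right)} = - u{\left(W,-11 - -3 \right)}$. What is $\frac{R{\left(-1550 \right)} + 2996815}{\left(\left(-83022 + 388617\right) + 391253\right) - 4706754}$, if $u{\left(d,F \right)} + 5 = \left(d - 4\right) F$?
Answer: $- \frac{1492194}{2004953} \approx -0.74425$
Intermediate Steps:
$u{\left(d,F \right)} = -5 + F \left(-4 + d\right)$ ($u{\left(d,F \right)} = -5 + \left(d - 4\right) F = -5 + \left(-4 + d\right) F = -5 + F \left(-4 + d\right)$)
$R{\left(W \right)} = -27 + 8 W$ ($R{\left(W \right)} = - (-5 - 4 \left(-11 - -3\right) + \left(-11 - -3\right) W) = - (-5 - 4 \left(-11 + 3\right) + \left(-11 + 3\right) W) = - (-5 - -32 - 8 W) = - (-5 + 32 - 8 W) = - (27 - 8 W) = -27 + 8 W$)
$\frac{R{\left(-1550 \right)} + 2996815}{\left(\left(-83022 + 388617\right) + 391253\right) - 4706754} = \frac{\left(-27 + 8 \left(-1550\right)\right) + 2996815}{\left(\left(-83022 + 388617\right) + 391253\right) - 4706754} = \frac{\left(-27 - 12400\right) + 2996815}{\left(305595 + 391253\right) - 4706754} = \frac{-12427 + 2996815}{696848 - 4706754} = \frac{2984388}{-4009906} = 2984388 \left(- \frac{1}{4009906}\right) = - \frac{1492194}{2004953}$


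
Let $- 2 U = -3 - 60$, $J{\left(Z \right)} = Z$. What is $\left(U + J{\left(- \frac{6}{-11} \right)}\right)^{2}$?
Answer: $\frac{497025}{484} \approx 1026.9$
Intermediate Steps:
$U = \frac{63}{2}$ ($U = - \frac{-3 - 60}{2} = \left(- \frac{1}{2}\right) \left(-63\right) = \frac{63}{2} \approx 31.5$)
$\left(U + J{\left(- \frac{6}{-11} \right)}\right)^{2} = \left(\frac{63}{2} - \frac{6}{-11}\right)^{2} = \left(\frac{63}{2} - - \frac{6}{11}\right)^{2} = \left(\frac{63}{2} + \frac{6}{11}\right)^{2} = \left(\frac{705}{22}\right)^{2} = \frac{497025}{484}$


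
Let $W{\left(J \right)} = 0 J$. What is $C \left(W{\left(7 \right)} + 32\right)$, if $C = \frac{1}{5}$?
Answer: $\frac{32}{5} \approx 6.4$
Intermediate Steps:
$W{\left(J \right)} = 0$
$C = \frac{1}{5} \approx 0.2$
$C \left(W{\left(7 \right)} + 32\right) = \frac{0 + 32}{5} = \frac{1}{5} \cdot 32 = \frac{32}{5}$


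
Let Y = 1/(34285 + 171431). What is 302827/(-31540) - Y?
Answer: -3893524417/405517665 ≈ -9.6014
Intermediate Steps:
Y = 1/205716 ≈ 4.8611e-6
302827/(-31540) - Y = 302827/(-31540) - 1*1/205716 = 302827*(-1/31540) - 1/205716 = -302827/31540 - 1/205716 = -3893524417/405517665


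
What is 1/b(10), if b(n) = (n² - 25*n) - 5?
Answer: -1/155 ≈ -0.0064516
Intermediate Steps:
b(n) = -5 + n² - 25*n
1/b(10) = 1/(-5 + 10² - 25*10) = 1/(-5 + 100 - 250) = 1/(-155) = -1/155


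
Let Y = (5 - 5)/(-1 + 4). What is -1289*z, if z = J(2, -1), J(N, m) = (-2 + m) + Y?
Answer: 3867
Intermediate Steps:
Y = 0 (Y = 0/3 = 0*(⅓) = 0)
J(N, m) = -2 + m (J(N, m) = (-2 + m) + 0 = -2 + m)
z = -3 (z = -2 - 1 = -3)
-1289*z = -1289*(-3) = 3867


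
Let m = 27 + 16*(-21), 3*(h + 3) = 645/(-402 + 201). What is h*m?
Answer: 84254/67 ≈ 1257.5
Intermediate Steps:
h = -818/201 (h = -3 + (645/(-402 + 201))/3 = -3 + (645/(-201))/3 = -3 + (645*(-1/201))/3 = -3 + (⅓)*(-215/67) = -3 - 215/201 = -818/201 ≈ -4.0696)
m = -309 (m = 27 - 336 = -309)
h*m = -818/201*(-309) = 84254/67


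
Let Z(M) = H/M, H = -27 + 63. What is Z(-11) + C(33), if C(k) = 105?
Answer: 1119/11 ≈ 101.73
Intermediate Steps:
H = 36
Z(M) = 36/M
Z(-11) + C(33) = 36/(-11) + 105 = 36*(-1/11) + 105 = -36/11 + 105 = 1119/11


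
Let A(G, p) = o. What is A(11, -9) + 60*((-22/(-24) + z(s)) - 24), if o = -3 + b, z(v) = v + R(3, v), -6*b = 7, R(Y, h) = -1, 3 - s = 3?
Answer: -8695/6 ≈ -1449.2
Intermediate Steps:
s = 0 (s = 3 - 1*3 = 3 - 3 = 0)
b = -7/6 (b = -1/6*7 = -7/6 ≈ -1.1667)
z(v) = -1 + v (z(v) = v - 1 = -1 + v)
o = -25/6 (o = -3 - 7/6 = -25/6 ≈ -4.1667)
A(G, p) = -25/6
A(11, -9) + 60*((-22/(-24) + z(s)) - 24) = -25/6 + 60*((-22/(-24) + (-1 + 0)) - 24) = -25/6 + 60*((-22*(-1/24) - 1) - 24) = -25/6 + 60*((11/12 - 1) - 24) = -25/6 + 60*(-1/12 - 24) = -25/6 + 60*(-289/12) = -25/6 - 1445 = -8695/6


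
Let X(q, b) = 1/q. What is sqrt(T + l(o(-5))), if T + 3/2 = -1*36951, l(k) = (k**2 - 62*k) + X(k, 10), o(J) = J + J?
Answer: I*sqrt(905815)/5 ≈ 190.35*I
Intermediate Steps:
o(J) = 2*J
l(k) = 1/k + k**2 - 62*k (l(k) = (k**2 - 62*k) + 1/k = 1/k + k**2 - 62*k)
T = -73905/2 (T = -3/2 - 1*36951 = -3/2 - 36951 = -73905/2 ≈ -36953.)
sqrt(T + l(o(-5))) = sqrt(-73905/2 + (1 + (2*(-5))**2*(-62 + 2*(-5)))/((2*(-5)))) = sqrt(-73905/2 + (1 + (-10)**2*(-62 - 10))/(-10)) = sqrt(-73905/2 - (1 + 100*(-72))/10) = sqrt(-73905/2 - (1 - 7200)/10) = sqrt(-73905/2 - 1/10*(-7199)) = sqrt(-73905/2 + 7199/10) = sqrt(-181163/5) = I*sqrt(905815)/5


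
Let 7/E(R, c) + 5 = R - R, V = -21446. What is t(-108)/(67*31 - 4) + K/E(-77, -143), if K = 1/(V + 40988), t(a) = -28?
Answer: -426733/31508218 ≈ -0.013544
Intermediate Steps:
E(R, c) = -7/5 (E(R, c) = 7/(-5 + (R - R)) = 7/(-5 + 0) = 7/(-5) = 7*(-⅕) = -7/5)
K = 1/19542 (K = 1/(-21446 + 40988) = 1/19542 ≈ 5.1172e-5)
t(-108)/(67*31 - 4) + K/E(-77, -143) = -28/(67*31 - 4) + 1/(19542*(-7/5)) = -28/(2077 - 4) + (1/19542)*(-5/7) = -28/2073 - 5/136794 = -426733/31508218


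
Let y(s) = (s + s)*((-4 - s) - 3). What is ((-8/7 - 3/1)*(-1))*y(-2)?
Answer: 580/7 ≈ 82.857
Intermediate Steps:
y(s) = 2*s*(-7 - s) (y(s) = (2*s)*(-7 - s) = 2*s*(-7 - s))
((-8/7 - 3/1)*(-1))*y(-2) = ((-8/7 - 3/1)*(-1))*(-2*(-2)*(7 - 2)) = ((-8*⅐ - 3*1)*(-1))*(-2*(-2)*5) = ((-8/7 - 3)*(-1))*20 = -29/7*(-1)*20 = (29/7)*20 = 580/7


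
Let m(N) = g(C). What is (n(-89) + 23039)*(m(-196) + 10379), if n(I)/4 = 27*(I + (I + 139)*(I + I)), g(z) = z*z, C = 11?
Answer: -9951616500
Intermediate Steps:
g(z) = z²
m(N) = 121 (m(N) = 11² = 121)
n(I) = 108*I + 216*I*(139 + I) (n(I) = 4*(27*(I + (I + 139)*(I + I))) = 4*(27*(I + (139 + I)*(2*I))) = 4*(27*(I + 2*I*(139 + I))) = 4*(27*I + 54*I*(139 + I)) = 108*I + 216*I*(139 + I))
(n(-89) + 23039)*(m(-196) + 10379) = (108*(-89)*(279 + 2*(-89)) + 23039)*(121 + 10379) = (108*(-89)*(279 - 178) + 23039)*10500 = (108*(-89)*101 + 23039)*10500 = (-970812 + 23039)*10500 = -947773*10500 = -9951616500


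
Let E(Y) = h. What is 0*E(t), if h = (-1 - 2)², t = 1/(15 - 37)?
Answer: 0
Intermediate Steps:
t = -1/22 (t = 1/(-22) = -1/22 ≈ -0.045455)
h = 9 (h = (-3)² = 9)
E(Y) = 9
0*E(t) = 0*9 = 0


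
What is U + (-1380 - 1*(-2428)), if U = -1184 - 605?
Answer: -741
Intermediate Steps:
U = -1789
U + (-1380 - 1*(-2428)) = -1789 + (-1380 - 1*(-2428)) = -1789 + (-1380 + 2428) = -1789 + 1048 = -741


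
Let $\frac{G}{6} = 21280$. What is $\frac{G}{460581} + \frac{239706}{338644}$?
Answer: $\frac{25607015851}{25995498694} \approx 0.98506$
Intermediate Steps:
$G = 127680$ ($G = 6 \cdot 21280 = 127680$)
$\frac{G}{460581} + \frac{239706}{338644} = \frac{127680}{460581} + \frac{239706}{338644} = 127680 \cdot \frac{1}{460581} + 239706 \cdot \frac{1}{338644} = \frac{42560}{153527} + \frac{119853}{169322} = \frac{25607015851}{25995498694}$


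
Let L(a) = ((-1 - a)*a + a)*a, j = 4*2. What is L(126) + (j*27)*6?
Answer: -1999080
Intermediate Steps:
j = 8
L(a) = a*(a + a*(-1 - a)) (L(a) = (a*(-1 - a) + a)*a = (a + a*(-1 - a))*a = a*(a + a*(-1 - a)))
L(126) + (j*27)*6 = -1*126³ + (8*27)*6 = -1*2000376 + 216*6 = -2000376 + 1296 = -1999080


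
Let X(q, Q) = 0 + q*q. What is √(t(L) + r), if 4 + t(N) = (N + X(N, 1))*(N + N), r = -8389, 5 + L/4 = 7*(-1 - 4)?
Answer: I*√8149193 ≈ 2854.7*I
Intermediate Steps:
L = -160 (L = -20 + 4*(7*(-1 - 4)) = -20 + 4*(7*(-5)) = -20 + 4*(-35) = -20 - 140 = -160)
X(q, Q) = q² (X(q, Q) = 0 + q² = q²)
t(N) = -4 + 2*N*(N + N²) (t(N) = -4 + (N + N²)*(N + N) = -4 + (N + N²)*(2*N) = -4 + 2*N*(N + N²))
√(t(L) + r) = √((-4 + 2*(-160)² + 2*(-160)³) - 8389) = √((-4 + 2*25600 + 2*(-4096000)) - 8389) = √((-4 + 51200 - 8192000) - 8389) = √(-8140804 - 8389) = √(-8149193) = I*√8149193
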